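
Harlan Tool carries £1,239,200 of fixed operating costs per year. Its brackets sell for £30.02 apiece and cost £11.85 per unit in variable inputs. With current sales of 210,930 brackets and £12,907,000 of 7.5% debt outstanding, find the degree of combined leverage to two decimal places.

Contribution at this volume is 210,930 × £18.17 = £3,832,598.10.
EBIT = £3,832,598.10 − £1,239,200 = £2,593,398.10. Interest = £968,025.00, so EBIT − I = £1,625,373.10.
Degree of total leverage = total CM / (EBIT − interest) = £3,832,598.10 / £1,625,373.10 = 2.3580.

2.36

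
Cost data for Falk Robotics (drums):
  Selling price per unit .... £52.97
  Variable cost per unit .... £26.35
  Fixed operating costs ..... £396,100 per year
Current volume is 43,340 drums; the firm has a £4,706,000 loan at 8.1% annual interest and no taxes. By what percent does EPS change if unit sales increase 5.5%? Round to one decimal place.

Contribution at this volume is 43,340 × £26.62 = £1,153,710.80.
Subtracting fixed costs: EBIT = £1,153,710.80 − £396,100 = £757,610.80.
Interest = £381,186.00, so EBIT − I = £376,424.80.
Degree of combined leverage = contribution ÷ (EBIT − I) = £1,153,710.80 ÷ £376,424.80 = 3.0649.
%ΔEPS = DCL × %ΔSales = 3.0649 × +5.5% = +16.9%.

+16.9%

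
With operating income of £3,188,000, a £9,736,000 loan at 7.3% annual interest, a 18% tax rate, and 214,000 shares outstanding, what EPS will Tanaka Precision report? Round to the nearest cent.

Interest = £710,728.00, so EBT = £3,188,000 − £710,728.00 = £2,477,272.00.
Net income = £2,477,272.00 × (1 − 0.18) = £2,031,363.04.
EPS = £2,031,363.04 ÷ 214,000 = £9.49.

£9.49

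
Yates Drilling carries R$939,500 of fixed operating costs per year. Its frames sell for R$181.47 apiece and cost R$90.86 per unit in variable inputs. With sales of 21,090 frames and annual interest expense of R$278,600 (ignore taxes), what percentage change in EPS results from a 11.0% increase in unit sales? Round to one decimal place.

At 21,090 units, contribution = 21,090 × R$90.61 = R$1,910,964.90.
Subtracting fixed costs: EBIT = R$1,910,964.90 − R$939,500 = R$971,464.90.
Interest = R$278,600.00, so EBIT − I = R$692,864.90.
Degree of combined leverage = contribution ÷ (EBIT − I) = R$1,910,964.90 ÷ R$692,864.90 = 2.7581.
EPS therefore changes by 2.7581 × (+11.0%) = +30.3%.

+30.3%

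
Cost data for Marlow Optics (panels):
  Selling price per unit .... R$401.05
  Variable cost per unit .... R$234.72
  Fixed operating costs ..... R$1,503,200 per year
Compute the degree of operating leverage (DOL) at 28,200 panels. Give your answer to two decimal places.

At 28,200 units, contribution = 28,200 × R$166.33 = R$4,690,506.00.
Subtracting fixed costs: EBIT = R$4,690,506.00 − R$1,503,200 = R$3,187,306.00.
So DOL = total CM / EBIT = R$4,690,506.00 / R$3,187,306.00 = 1.4716.

1.47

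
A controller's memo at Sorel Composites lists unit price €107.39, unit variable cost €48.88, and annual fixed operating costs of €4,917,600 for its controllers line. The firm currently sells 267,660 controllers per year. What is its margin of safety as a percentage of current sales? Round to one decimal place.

68.6%

Unit CM = price − variable cost = €107.39 − €48.88 = €58.51. Break-even units = €4,917,600 ÷ €58.51 = 84,047.17; break-even revenue = 84,047.17 × €107.39 = €9,025,825.74.
Actual sales revenue = 267,660 × €107.39 = €28,744,007.40.
Margin of safety = (€28,744,007.40 − €9,025,825.74) ÷ €28,744,007.40 = 68.6%.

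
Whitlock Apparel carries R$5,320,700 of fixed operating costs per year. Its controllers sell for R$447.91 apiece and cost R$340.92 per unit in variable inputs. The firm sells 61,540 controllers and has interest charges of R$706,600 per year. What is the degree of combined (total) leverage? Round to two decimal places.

11.82

At 61,540 units, contribution = 61,540 × R$106.99 = R$6,584,164.60.
Operating income = contribution − fixed costs = R$6,584,164.60 − R$5,320,700 = R$1,263,464.60. Interest = R$706,600.00, so EBIT − I = R$556,864.60.
Degree of total leverage = total CM / (EBIT − interest) = R$6,584,164.60 / R$556,864.60 = 11.8236.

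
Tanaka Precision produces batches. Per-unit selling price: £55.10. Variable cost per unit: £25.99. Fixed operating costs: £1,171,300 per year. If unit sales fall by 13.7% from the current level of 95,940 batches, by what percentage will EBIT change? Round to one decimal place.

-23.6%

Contribution at this volume is 95,940 × £29.11 = £2,792,813.40.
EBIT = £2,792,813.40 − £1,171,300 = £1,621,513.40.
So DOL = total CM / EBIT = £2,792,813.40 / £1,621,513.40 = 1.7223.
%ΔEBIT = DOL × %ΔSales = 1.7223 × -13.7% = -23.6%.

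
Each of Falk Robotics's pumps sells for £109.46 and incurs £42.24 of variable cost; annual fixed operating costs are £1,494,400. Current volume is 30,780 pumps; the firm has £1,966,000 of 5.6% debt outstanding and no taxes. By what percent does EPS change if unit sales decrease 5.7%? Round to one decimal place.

-25.4%

Total contribution margin = 30,780 × £67.22 = £2,069,031.60.
Operating income = contribution − fixed costs = £2,069,031.60 − £1,494,400 = £574,631.60.
Interest = £110,096.00, so EBIT − I = £464,535.60.
DCL = total CM / (EBIT − I) = £2,069,031.60 / £464,535.60 = 4.4540.
EPS therefore changes by 4.4540 × (-5.7%) = -25.4%.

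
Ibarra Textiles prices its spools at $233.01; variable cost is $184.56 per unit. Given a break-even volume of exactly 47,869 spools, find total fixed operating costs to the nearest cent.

Unit CM = price − variable cost = $233.01 − $184.56 = $48.45.
Fixed costs = break-even units × CM = 47,869 × $48.45 = $2,319,253.05.

$2,319,253.05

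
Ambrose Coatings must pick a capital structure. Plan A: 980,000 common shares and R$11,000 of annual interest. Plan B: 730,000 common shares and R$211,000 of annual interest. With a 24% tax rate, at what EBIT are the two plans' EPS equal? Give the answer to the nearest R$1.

At indifference, (EBIT − 11,000)(1 − t)/980,000 = (EBIT − 211,000)(1 − t)/730,000.
The (1 − t) factor cancels: (EBIT − 11,000) × 730,000 = (EBIT − 211,000) × 980,000.
EBIT × (980,000 − 730,000) = 211,000 × 980,000 − 11,000 × 730,000 = 198,750,000,000, so EBIT = 198,750,000,000 ÷ 250,000 = 795,000.00.

R$795,000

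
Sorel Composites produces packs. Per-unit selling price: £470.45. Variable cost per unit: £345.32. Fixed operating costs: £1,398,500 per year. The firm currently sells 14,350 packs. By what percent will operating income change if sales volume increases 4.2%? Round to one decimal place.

+19.0%

Total contribution margin = 14,350 × £125.13 = £1,795,615.50.
Operating income = contribution − fixed costs = £1,795,615.50 − £1,398,500 = £397,115.50.
Degree of operating leverage = £1,795,615.50 / £397,115.50 = 4.5216.
%ΔEBIT = DOL × %ΔSales = 4.5216 × +4.2% = +19.0%.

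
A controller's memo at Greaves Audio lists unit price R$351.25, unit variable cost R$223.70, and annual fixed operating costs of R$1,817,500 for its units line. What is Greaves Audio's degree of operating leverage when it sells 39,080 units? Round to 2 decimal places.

Contribution at this volume is 39,080 × R$127.55 = R$4,984,654.00.
Operating income = contribution − fixed costs = R$4,984,654.00 − R$1,817,500 = R$3,167,154.00.
DOL = contribution ÷ EBIT = R$4,984,654.00 ÷ R$3,167,154.00 = 1.5739.

1.57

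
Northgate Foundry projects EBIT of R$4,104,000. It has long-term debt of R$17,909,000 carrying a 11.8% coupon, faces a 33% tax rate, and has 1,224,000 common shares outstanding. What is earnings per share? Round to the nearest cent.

R$1.09

Pre-tax income = R$4,104,000 − R$2,113,262.00 = R$1,990,738.00.
After tax at 33%: net income = R$1,990,738.00 × 0.67 = R$1,333,794.46.
EPS = R$1,333,794.46 ÷ 1,224,000 = R$1.09.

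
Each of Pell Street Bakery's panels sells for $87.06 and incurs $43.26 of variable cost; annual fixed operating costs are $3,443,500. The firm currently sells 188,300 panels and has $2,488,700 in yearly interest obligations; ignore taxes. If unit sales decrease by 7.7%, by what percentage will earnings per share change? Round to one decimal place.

At 188,300 units, contribution = 188,300 × $43.80 = $8,247,540.00.
Operating income = contribution − fixed costs = $8,247,540.00 − $3,443,500 = $4,804,040.00.
Interest = $2,488,700.00, so EBIT − I = $2,315,340.00.
Degree of combined leverage = contribution ÷ (EBIT − I) = $8,247,540.00 ÷ $2,315,340.00 = 3.5621.
%ΔEPS = DCL × %ΔSales = 3.5621 × -7.7% = -27.4%.

-27.4%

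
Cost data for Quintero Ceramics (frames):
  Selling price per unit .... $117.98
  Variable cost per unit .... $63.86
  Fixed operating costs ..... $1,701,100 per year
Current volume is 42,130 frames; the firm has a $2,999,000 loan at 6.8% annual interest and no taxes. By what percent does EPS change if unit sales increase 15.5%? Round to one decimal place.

Total contribution margin = 42,130 × $54.12 = $2,280,075.60.
EBIT = $2,280,075.60 − $1,701,100 = $578,975.60.
After interest of $203,932.00, pre-tax earnings = $375,043.60.
DCL = total CM / (EBIT − I) = $2,280,075.60 / $375,043.60 = 6.0795.
EPS therefore changes by 6.0795 × (+15.5%) = +94.2%.

+94.2%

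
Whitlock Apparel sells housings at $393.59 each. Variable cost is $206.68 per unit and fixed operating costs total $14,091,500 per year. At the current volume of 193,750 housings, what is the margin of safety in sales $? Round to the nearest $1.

$46,584,565

Each unit contributes $393.59 − $206.68 = $186.91. Break-even units = $14,091,500 ÷ $186.91 = 75,391.90; break-even revenue = 75,391.90 × $393.59 = $29,673,497.86.
Current sales = 193,750 × $393.59 = $76,258,062.50.
Margin of safety = $76,258,062.50 − $29,673,497.86 = $46,584,565.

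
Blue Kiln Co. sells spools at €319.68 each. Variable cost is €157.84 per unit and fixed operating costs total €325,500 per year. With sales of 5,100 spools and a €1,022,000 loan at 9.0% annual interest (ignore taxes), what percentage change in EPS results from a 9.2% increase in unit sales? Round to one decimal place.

At 5,100 units, contribution = 5,100 × €161.84 = €825,384.00.
Subtracting fixed costs: EBIT = €825,384.00 − €325,500 = €499,884.00.
Interest = €91,980.00, so EBIT − I = €407,904.00.
Degree of combined leverage = contribution ÷ (EBIT − I) = €825,384.00 ÷ €407,904.00 = 2.0235.
%ΔEPS = DCL × %ΔSales = 2.0235 × +9.2% = +18.6%.

+18.6%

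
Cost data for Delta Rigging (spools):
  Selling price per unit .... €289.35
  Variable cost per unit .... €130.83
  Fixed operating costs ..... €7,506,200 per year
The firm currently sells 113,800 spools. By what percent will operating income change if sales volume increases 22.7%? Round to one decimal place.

+38.9%

Contribution at this volume is 113,800 × €158.52 = €18,039,576.00.
Operating income = contribution − fixed costs = €18,039,576.00 − €7,506,200 = €10,533,376.00.
So DOL = total CM / EBIT = €18,039,576.00 / €10,533,376.00 = 1.7126.
Operating income changes by 1.7126 × +22.7% = +38.9%.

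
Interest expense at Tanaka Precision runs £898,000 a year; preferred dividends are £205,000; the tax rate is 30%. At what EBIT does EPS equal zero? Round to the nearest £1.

Preferred dividends are paid after tax, so their pre-tax equivalent is £205,000 ÷ (1 − 0.30) = £292,857.14.
Financial break-even EBIT = interest + D_p ÷ (1 − t) = £898,000 + £292,857.14 = £1,190,857.14.

£1,190,857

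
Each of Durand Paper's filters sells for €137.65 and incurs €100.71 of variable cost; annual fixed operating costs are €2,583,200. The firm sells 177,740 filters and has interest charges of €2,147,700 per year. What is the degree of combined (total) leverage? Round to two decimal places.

Total contribution margin = 177,740 × €36.94 = €6,565,715.60.
Subtracting fixed costs: EBIT = €6,565,715.60 − €2,583,200 = €3,982,515.60. Interest = €2,147,700.00.
DOL = €6,565,715.60 ÷ €3,982,515.60 = 1.6486; DFL = €3,982,515.60 ÷ €1,834,815.60 = 2.1705.
DCL = DOL × DFL = 1.6486 × 2.1705 = 3.5783.

3.58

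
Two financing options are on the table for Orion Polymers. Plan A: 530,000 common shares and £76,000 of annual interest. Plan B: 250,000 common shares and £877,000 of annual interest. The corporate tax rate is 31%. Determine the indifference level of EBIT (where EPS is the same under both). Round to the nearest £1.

£1,592,179

At indifference, (EBIT − 76,000)(1 − t)/530,000 = (EBIT − 877,000)(1 − t)/250,000.
The (1 − t) factor cancels: (EBIT − 76,000) × 250,000 = (EBIT − 877,000) × 530,000.
EBIT × (530,000 − 250,000) = 877,000 × 530,000 − 76,000 × 250,000 = 445,810,000,000, so EBIT = 445,810,000,000 ÷ 280,000 = 1,592,178.57.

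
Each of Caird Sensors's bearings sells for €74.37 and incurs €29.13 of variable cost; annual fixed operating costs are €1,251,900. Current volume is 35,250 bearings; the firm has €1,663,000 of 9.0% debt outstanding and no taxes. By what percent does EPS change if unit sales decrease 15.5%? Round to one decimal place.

Total contribution margin = 35,250 × €45.24 = €1,594,710.00.
Operating income = contribution − fixed costs = €1,594,710.00 − €1,251,900 = €342,810.00.
After interest of €149,670.00, pre-tax earnings = €193,140.00.
DCL = total CM / (EBIT − I) = €1,594,710.00 / €193,140.00 = 8.2568.
%ΔEPS = DCL × %ΔSales = 8.2568 × -15.5% = -128.0%.

-128.0%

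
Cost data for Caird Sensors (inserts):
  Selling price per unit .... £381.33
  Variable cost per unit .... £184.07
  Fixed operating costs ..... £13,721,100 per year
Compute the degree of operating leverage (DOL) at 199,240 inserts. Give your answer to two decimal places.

1.54

At 199,240 units, contribution = 199,240 × £197.26 = £39,302,082.40.
Operating income = contribution − fixed costs = £39,302,082.40 − £13,721,100 = £25,580,982.40.
DOL = contribution ÷ EBIT = £39,302,082.40 ÷ £25,580,982.40 = 1.5364.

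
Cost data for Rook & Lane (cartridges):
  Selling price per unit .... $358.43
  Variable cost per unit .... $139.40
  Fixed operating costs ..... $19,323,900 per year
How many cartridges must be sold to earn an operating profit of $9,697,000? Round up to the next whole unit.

132,498 cartridges

Contribution margin per unit = $358.43 − $139.40 = $219.03.
Units = (FC + target) / CM = ($19,323,900 + $9,697,000) / $219.03 = 132,497.37, so 132,498 cartridges.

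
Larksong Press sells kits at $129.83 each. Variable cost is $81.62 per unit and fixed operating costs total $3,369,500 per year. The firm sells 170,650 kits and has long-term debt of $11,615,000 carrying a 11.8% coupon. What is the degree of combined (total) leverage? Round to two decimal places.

2.36

At 170,650 units, contribution = 170,650 × $48.21 = $8,227,036.50.
EBIT = $8,227,036.50 − $3,369,500 = $4,857,536.50. Interest = $1,370,570.00, so EBIT − I = $3,486,966.50.
DCL = contribution ÷ (EBIT − I) = $8,227,036.50 ÷ $3,486,966.50 = 2.3594.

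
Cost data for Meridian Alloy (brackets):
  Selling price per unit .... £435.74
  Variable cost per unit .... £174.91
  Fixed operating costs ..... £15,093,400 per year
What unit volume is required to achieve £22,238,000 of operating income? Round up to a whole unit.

143,126 brackets

Contribution margin per unit = £435.74 − £174.91 = £260.83.
Required volume = (fixed costs + target profit) ÷ CM = (£15,093,400 + £22,238,000) ÷ £260.83 = 143,125.41, so 143,126 brackets.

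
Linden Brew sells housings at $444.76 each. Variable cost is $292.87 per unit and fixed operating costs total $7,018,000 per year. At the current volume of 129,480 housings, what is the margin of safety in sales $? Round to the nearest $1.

Contribution margin per unit = $444.76 − $292.87 = $151.89. Break-even units = $7,018,000 ÷ $151.89 = 46,204.49; break-even revenue = 46,204.49 × $444.76 = $20,549,909.01.
Current sales = 129,480 × $444.76 = $57,587,524.80.
Margin of safety = $57,587,524.80 − $20,549,909.01 = $37,037,616.

$37,037,616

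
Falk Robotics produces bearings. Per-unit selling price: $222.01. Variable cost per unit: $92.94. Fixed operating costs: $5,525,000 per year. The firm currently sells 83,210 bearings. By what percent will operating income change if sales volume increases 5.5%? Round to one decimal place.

Contribution at this volume is 83,210 × $129.07 = $10,739,914.70.
Subtracting fixed costs: EBIT = $10,739,914.70 − $5,525,000 = $5,214,914.70.
DOL = contribution ÷ EBIT = $10,739,914.70 ÷ $5,214,914.70 = 2.0595.
Operating income changes by 2.0595 × +5.5% = +11.3%.

+11.3%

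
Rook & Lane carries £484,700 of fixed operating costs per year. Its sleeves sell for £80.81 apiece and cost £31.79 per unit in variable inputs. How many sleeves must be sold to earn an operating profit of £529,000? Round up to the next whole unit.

20,680 sleeves

Each unit contributes £80.81 − £31.79 = £49.02.
Need Q such that Q × £49.02 − £484,700 = £529,000, i.e. Q = £1,013,700 / £49.02 = 20,679.31 → 20,680.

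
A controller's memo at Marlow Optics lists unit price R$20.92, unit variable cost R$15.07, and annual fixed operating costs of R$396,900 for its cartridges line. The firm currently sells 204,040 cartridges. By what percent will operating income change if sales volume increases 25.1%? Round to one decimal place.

+37.6%

At 204,040 units, contribution = 204,040 × R$5.85 = R$1,193,634.00.
Operating income = contribution − fixed costs = R$1,193,634.00 − R$396,900 = R$796,734.00.
DOL = contribution ÷ EBIT = R$1,193,634.00 ÷ R$796,734.00 = 1.4982.
Operating income changes by 1.4982 × +25.1% = +37.6%.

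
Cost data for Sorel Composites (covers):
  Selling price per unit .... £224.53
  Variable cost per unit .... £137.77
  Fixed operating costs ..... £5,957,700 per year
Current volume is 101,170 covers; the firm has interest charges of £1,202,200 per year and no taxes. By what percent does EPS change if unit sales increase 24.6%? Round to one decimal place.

Contribution at this volume is 101,170 × £86.76 = £8,777,509.20.
Subtracting fixed costs: EBIT = £8,777,509.20 − £5,957,700 = £2,819,809.20.
After interest of £1,202,200.00, pre-tax earnings = £1,617,609.20.
DCL = total CM / (EBIT − I) = £8,777,509.20 / £1,617,609.20 = 5.4262.
EPS therefore changes by 5.4262 × (+24.6%) = +133.5%.

+133.5%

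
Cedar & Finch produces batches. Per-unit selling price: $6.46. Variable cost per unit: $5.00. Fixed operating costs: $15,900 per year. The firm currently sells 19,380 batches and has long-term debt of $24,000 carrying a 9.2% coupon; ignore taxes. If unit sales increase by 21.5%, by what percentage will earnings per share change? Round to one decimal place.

+59.7%

At 19,380 units, contribution = 19,380 × $1.46 = $28,294.80.
EBIT = $28,294.80 − $15,900 = $12,394.80.
Interest = $2,208.00, so EBIT − I = $10,186.80.
DCL = total CM / (EBIT − I) = $28,294.80 / $10,186.80 = 2.7776.
%ΔEPS = DCL × %ΔSales = 2.7776 × +21.5% = +59.7%.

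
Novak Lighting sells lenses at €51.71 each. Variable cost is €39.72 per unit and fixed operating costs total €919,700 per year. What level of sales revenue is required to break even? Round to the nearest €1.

€3,966,446

Contribution margin per unit = €51.71 − €39.72 = €11.99, a CM ratio of €11.99 ÷ €51.71 = 0.2319.
Break-even sales = FC ÷ CM ratio = €919,700 × €51.71 / €11.99 = €3,966,446.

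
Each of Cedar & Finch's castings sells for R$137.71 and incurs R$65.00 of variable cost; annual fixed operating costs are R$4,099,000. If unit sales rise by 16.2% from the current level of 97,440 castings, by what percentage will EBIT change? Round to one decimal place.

+38.4%

Contribution at this volume is 97,440 × R$72.71 = R$7,084,862.40.
Operating income = contribution − fixed costs = R$7,084,862.40 − R$4,099,000 = R$2,985,862.40.
Degree of operating leverage = R$7,084,862.40 / R$2,985,862.40 = 2.3728.
Operating income changes by 2.3728 × +16.2% = +38.4%.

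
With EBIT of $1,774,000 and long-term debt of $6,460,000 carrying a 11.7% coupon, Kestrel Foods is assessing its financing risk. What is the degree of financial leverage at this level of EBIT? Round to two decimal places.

Annual interest charges come to $755,820.00.
DFL = EBIT ÷ (EBIT − I) = $1,774,000 ÷ ($1,774,000 − $755,820.00) = $1,774,000 ÷ $1,018,180.00 = 1.7423.

1.74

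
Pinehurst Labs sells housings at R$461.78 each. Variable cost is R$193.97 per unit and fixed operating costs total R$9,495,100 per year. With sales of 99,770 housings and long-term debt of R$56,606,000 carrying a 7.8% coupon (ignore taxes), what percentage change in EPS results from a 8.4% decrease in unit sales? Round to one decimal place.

Contribution at this volume is 99,770 × R$267.81 = R$26,719,403.70.
EBIT = R$26,719,403.70 − R$9,495,100 = R$17,224,303.70.
After interest of R$4,415,268.00, pre-tax earnings = R$12,809,035.70.
Degree of combined leverage = contribution ÷ (EBIT − I) = R$26,719,403.70 ÷ R$12,809,035.70 = 2.0860.
%ΔEPS = DCL × %ΔSales = 2.0860 × -8.4% = -17.5%.

-17.5%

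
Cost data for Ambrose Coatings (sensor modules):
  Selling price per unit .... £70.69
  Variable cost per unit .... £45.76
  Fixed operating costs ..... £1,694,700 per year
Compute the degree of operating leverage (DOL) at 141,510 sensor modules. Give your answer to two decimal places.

At 141,510 units, contribution = 141,510 × £24.93 = £3,527,844.30.
Subtracting fixed costs: EBIT = £3,527,844.30 − £1,694,700 = £1,833,144.30.
So DOL = total CM / EBIT = £3,527,844.30 / £1,833,144.30 = 1.9245.

1.92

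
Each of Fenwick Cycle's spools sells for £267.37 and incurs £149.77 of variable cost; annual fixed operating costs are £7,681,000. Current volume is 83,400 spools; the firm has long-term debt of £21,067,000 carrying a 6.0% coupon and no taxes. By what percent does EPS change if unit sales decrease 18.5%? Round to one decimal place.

Total contribution margin = 83,400 × £117.60 = £9,807,840.00.
Operating income = contribution − fixed costs = £9,807,840.00 − £7,681,000 = £2,126,840.00.
After interest of £1,264,020.00, pre-tax earnings = £862,820.00.
Degree of combined leverage = contribution ÷ (EBIT − I) = £9,807,840.00 ÷ £862,820.00 = 11.3672.
EPS therefore changes by 11.3672 × (-18.5%) = -210.3%.

-210.3%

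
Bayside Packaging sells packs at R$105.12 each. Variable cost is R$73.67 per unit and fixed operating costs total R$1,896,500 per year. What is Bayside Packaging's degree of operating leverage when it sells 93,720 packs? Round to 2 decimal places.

2.80

Total contribution margin = 93,720 × R$31.45 = R$2,947,494.00.
Operating income = contribution − fixed costs = R$2,947,494.00 − R$1,896,500 = R$1,050,994.00.
DOL = contribution ÷ EBIT = R$2,947,494.00 ÷ R$1,050,994.00 = 2.8045.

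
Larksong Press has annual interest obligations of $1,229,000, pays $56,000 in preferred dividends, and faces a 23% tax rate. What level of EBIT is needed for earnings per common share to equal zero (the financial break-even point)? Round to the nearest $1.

Preferred dividends are paid after tax, so their pre-tax equivalent is $56,000 ÷ (1 − 0.23) = $72,727.27.
Financial break-even EBIT = interest + D_p ÷ (1 − t) = $1,229,000 + $72,727.27 = $1,301,727.27.

$1,301,727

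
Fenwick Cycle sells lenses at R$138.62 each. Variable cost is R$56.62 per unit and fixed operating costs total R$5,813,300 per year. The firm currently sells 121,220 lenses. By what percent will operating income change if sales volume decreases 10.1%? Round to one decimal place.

Contribution at this volume is 121,220 × R$82.00 = R$9,940,040.00.
Subtracting fixed costs: EBIT = R$9,940,040.00 − R$5,813,300 = R$4,126,740.00.
Degree of operating leverage = R$9,940,040.00 / R$4,126,740.00 = 2.4087.
So EBIT moves 2.4087 × (-10.1%) = -24.3%.

-24.3%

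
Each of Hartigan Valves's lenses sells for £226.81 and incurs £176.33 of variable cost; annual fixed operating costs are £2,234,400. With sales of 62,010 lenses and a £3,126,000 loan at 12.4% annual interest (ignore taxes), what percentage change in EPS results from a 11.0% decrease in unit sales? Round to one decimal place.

-67.7%

Total contribution margin = 62,010 × £50.48 = £3,130,264.80.
Subtracting fixed costs: EBIT = £3,130,264.80 − £2,234,400 = £895,864.80.
After interest of £387,624.00, pre-tax earnings = £508,240.80.
Degree of combined leverage = contribution ÷ (EBIT − I) = £3,130,264.80 ÷ £508,240.80 = 6.1590.
EPS therefore changes by 6.1590 × (-11.0%) = -67.7%.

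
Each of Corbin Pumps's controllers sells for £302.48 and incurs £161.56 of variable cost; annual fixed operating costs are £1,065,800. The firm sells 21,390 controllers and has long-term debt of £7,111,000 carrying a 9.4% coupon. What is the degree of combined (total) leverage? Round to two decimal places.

Total contribution margin = 21,390 × £140.92 = £3,014,278.80.
Subtracting fixed costs: EBIT = £3,014,278.80 − £1,065,800 = £1,948,478.80. Interest = £668,434.00.
DOL = £3,014,278.80 ÷ £1,948,478.80 = 1.5470; DFL = £1,948,478.80 ÷ £1,280,044.80 = 1.5222.
Combined leverage = 1.5470 × 1.5222 = 2.3548.

2.35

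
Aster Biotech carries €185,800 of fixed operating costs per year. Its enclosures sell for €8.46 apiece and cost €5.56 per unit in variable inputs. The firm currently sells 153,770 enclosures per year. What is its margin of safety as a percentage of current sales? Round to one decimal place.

58.3%

Unit CM = price − variable cost = €8.46 − €5.56 = €2.90. Break-even units = €185,800 ÷ €2.90 = 64,068.97; break-even revenue = 64,068.97 × €8.46 = €542,023.45.
Actual sales revenue = 153,770 × €8.46 = €1,300,894.20.
Margin of safety = (€1,300,894.20 − €542,023.45) ÷ €1,300,894.20 = 58.3%.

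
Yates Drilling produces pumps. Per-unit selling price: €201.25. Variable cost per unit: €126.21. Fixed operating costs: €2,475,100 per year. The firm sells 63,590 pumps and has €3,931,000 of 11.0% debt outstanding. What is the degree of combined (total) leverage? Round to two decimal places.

Total contribution margin = 63,590 × €75.04 = €4,771,793.60.
EBIT = €4,771,793.60 − €2,475,100 = €2,296,693.60. Interest = €432,410.00, so EBIT − I = €1,864,283.60.
DCL = contribution ÷ (EBIT − I) = €4,771,793.60 ÷ €1,864,283.60 = 2.5596.

2.56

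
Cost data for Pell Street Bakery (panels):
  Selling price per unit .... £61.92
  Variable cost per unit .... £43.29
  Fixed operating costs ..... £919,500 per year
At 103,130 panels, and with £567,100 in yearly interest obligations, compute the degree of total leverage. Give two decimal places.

At 103,130 units, contribution = 103,130 × £18.63 = £1,921,311.90.
Operating income = contribution − fixed costs = £1,921,311.90 − £919,500 = £1,001,811.90. Interest = £567,100.00, so EBIT − I = £434,711.90.
DCL = contribution ÷ (EBIT − I) = £1,921,311.90 ÷ £434,711.90 = 4.4197.

4.42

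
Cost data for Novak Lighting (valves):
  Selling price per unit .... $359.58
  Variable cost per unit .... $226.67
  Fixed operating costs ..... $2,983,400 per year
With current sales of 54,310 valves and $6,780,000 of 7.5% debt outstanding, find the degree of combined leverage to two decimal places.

1.94

At 54,310 units, contribution = 54,310 × $132.91 = $7,218,342.10.
Operating income = contribution − fixed costs = $7,218,342.10 − $2,983,400 = $4,234,942.10. Interest = $508,500.00, so EBIT − I = $3,726,442.10.
Degree of total leverage = total CM / (EBIT − interest) = $7,218,342.10 / $3,726,442.10 = 1.9371.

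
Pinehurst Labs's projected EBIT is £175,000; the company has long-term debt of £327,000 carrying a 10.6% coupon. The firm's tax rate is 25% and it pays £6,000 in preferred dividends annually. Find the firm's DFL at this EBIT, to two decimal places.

Interest = £34,662.00.
Preferred dividends grossed up pre-tax: £6,000 / (1 − 0.25) = £8,000.00.
DFL = EBIT ÷ [EBIT − I − D_p/(1−t)] = £175,000 ÷ [£175,000 − £34,662.00 − £8,000.00] = £175,000 ÷ £132,338.00 = 1.3224.

1.32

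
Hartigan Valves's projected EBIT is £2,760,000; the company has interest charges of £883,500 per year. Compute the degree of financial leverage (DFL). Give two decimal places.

1.47

Annual interest charges come to £883,500.00.
Degree of financial leverage = EBIT / (EBIT − interest) = £2,760,000 / £1,876,500.00 = 1.4708.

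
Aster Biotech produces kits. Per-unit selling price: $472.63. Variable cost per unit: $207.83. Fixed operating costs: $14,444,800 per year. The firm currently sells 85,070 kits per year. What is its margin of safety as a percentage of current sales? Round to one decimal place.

35.9%

Each unit contributes $472.63 − $207.83 = $264.80. Break-even units = $14,444,800 ÷ $264.80 = 54,549.85; break-even revenue = 54,549.85 × $472.63 = $25,781,895.11.
Actual sales revenue = 85,070 × $472.63 = $40,206,634.10.
Margin of safety = ($40,206,634.10 − $25,781,895.11) ÷ $40,206,634.10 = 35.9%.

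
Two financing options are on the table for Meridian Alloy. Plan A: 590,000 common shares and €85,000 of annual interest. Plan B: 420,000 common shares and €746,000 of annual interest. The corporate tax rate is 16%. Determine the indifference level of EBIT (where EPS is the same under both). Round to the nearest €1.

Set EPS_A = EPS_B: (EBIT − €85,000)(1 − 0.16) ÷ 590,000 = (EBIT − €746,000)(1 − 0.16) ÷ 420,000.
Cancelling (1 − t) and cross-multiplying: 420,000·(EBIT − 85,000) = 590,000·(EBIT − 746,000).
Solving, EBIT = (746,000·590,000 − 85,000·420,000) / (590,000 − 420,000) = 404,440,000,000 / 170,000 = 2,379,058.82.

€2,379,059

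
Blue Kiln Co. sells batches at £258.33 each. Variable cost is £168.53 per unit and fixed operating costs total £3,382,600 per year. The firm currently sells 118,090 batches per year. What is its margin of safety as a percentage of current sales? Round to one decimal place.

68.1%

Unit CM = price − variable cost = £258.33 − £168.53 = £89.80. Break-even units = £3,382,600 ÷ £89.80 = 37,668.15; break-even revenue = 37,668.15 × £258.33 = £9,730,813.56.
Current sales = 118,090 × £258.33 = £30,506,189.70.
Margin of safety = (£30,506,189.70 − £9,730,813.56) ÷ £30,506,189.70 = 68.1%.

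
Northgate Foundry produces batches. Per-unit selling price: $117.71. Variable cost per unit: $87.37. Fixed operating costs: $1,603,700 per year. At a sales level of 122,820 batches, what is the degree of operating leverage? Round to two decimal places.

1.76

Total contribution margin = 122,820 × $30.34 = $3,726,358.80.
EBIT = $3,726,358.80 − $1,603,700 = $2,122,658.80.
Degree of operating leverage = $3,726,358.80 / $2,122,658.80 = 1.7555.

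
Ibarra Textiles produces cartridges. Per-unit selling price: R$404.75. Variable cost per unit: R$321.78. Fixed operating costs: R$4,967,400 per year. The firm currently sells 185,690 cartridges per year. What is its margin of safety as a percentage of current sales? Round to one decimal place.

67.8%

Each unit contributes R$404.75 − R$321.78 = R$82.97. Break-even units = R$4,967,400 ÷ R$82.97 = 59,869.83; break-even revenue = 59,869.83 × R$404.75 = R$24,232,314.69.
Current sales = 185,690 × R$404.75 = R$75,158,027.50.
Margin of safety = (R$75,158,027.50 − R$24,232,314.69) ÷ R$75,158,027.50 = 67.8%.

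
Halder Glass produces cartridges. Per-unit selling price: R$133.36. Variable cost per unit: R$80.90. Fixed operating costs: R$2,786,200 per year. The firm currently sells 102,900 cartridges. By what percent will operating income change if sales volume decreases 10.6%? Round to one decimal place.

-21.9%

Total contribution margin = 102,900 × R$52.46 = R$5,398,134.00.
EBIT = R$5,398,134.00 − R$2,786,200 = R$2,611,934.00.
So DOL = total CM / EBIT = R$5,398,134.00 / R$2,611,934.00 = 2.0667.
Operating income changes by 2.0667 × -10.6% = -21.9%.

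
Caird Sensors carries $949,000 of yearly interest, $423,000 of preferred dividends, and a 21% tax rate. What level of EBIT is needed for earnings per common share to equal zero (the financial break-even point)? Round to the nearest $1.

$1,484,443

Grossing the preferred dividend up to pre-tax terms: $423,000 / (1 − 0.21) = $535,443.04.
EPS = 0 when EBIT covers interest plus the pre-tax preferred burden: $949,000 + $535,443.04 = $1,484,443.04.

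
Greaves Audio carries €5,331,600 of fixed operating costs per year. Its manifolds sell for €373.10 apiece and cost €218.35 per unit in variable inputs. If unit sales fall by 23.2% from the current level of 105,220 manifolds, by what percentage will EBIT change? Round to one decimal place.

-34.5%

At 105,220 units, contribution = 105,220 × €154.75 = €16,282,795.00.
EBIT = €16,282,795.00 − €5,331,600 = €10,951,195.00.
Degree of operating leverage = €16,282,795.00 / €10,951,195.00 = 1.4869.
So EBIT moves 1.4869 × (-23.2%) = -34.5%.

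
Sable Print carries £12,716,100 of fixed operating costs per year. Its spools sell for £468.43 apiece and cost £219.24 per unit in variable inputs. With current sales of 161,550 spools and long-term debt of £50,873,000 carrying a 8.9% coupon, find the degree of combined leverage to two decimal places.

1.75

Total contribution margin = 161,550 × £249.19 = £40,256,644.50.
Operating income = contribution − fixed costs = £40,256,644.50 − £12,716,100 = £27,540,544.50. Interest = £4,527,697.00.
DOL = £40,256,644.50 ÷ £27,540,544.50 = 1.4617; DFL = £27,540,544.50 ÷ £23,012,847.50 = 1.1967.
Combined leverage = 1.4617 × 1.1967 = 1.7492.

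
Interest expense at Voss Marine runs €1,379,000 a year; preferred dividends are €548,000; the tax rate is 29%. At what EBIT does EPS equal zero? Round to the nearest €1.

Grossing the preferred dividend up to pre-tax terms: €548,000 / (1 − 0.29) = €771,830.99.
EPS = 0 when EBIT covers interest plus the pre-tax preferred burden: €1,379,000 + €771,830.99 = €2,150,830.99.

€2,150,831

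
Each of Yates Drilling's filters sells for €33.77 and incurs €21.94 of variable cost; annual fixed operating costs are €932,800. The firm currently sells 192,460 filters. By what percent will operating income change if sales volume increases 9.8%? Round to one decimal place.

At 192,460 units, contribution = 192,460 × €11.83 = €2,276,801.80.
EBIT = €2,276,801.80 − €932,800 = €1,344,001.80.
DOL = contribution ÷ EBIT = €2,276,801.80 ÷ €1,344,001.80 = 1.6940.
Operating income changes by 1.6940 × +9.8% = +16.6%.

+16.6%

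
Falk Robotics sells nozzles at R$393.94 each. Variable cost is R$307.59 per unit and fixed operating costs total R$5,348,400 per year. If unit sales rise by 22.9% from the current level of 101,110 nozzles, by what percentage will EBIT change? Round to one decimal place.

At 101,110 units, contribution = 101,110 × R$86.35 = R$8,730,848.50.
Subtracting fixed costs: EBIT = R$8,730,848.50 − R$5,348,400 = R$3,382,448.50.
DOL = contribution ÷ EBIT = R$8,730,848.50 ÷ R$3,382,448.50 = 2.5812.
%ΔEBIT = DOL × %ΔSales = 2.5812 × +22.9% = +59.1%.

+59.1%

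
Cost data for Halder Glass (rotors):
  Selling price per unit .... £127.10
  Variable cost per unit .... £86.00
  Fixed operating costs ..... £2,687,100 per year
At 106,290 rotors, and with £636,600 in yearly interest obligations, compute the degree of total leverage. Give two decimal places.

4.18

Total contribution margin = 106,290 × £41.10 = £4,368,519.00.
Operating income = contribution − fixed costs = £4,368,519.00 − £2,687,100 = £1,681,419.00. Interest = £636,600.00, so EBIT − I = £1,044,819.00.
DCL = contribution ÷ (EBIT − I) = £4,368,519.00 ÷ £1,044,819.00 = 4.1811.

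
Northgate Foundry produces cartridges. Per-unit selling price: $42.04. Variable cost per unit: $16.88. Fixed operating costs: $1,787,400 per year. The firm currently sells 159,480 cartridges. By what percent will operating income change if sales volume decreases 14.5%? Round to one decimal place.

Contribution at this volume is 159,480 × $25.16 = $4,012,516.80.
Operating income = contribution − fixed costs = $4,012,516.80 − $1,787,400 = $2,225,116.80.
So DOL = total CM / EBIT = $4,012,516.80 / $2,225,116.80 = 1.8033.
%ΔEBIT = DOL × %ΔSales = 1.8033 × -14.5% = -26.1%.

-26.1%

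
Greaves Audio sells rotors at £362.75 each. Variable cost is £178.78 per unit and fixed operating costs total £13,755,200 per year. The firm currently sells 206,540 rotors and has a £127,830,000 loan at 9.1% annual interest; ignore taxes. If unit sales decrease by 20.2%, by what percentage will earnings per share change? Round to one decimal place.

-60.9%

Contribution at this volume is 206,540 × £183.97 = £37,997,163.80.
Operating income = contribution − fixed costs = £37,997,163.80 − £13,755,200 = £24,241,963.80.
Interest = £11,632,530.00, so EBIT − I = £12,609,433.80.
DCL = total CM / (EBIT − I) = £37,997,163.80 / £12,609,433.80 = 3.0134.
%ΔEPS = DCL × %ΔSales = 3.0134 × -20.2% = -60.9%.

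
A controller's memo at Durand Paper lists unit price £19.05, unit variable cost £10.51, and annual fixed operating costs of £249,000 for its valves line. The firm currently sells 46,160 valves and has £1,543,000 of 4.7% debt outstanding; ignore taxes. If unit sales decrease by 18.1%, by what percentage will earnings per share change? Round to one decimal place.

-98.2%

Contribution at this volume is 46,160 × £8.54 = £394,206.40.
Subtracting fixed costs: EBIT = £394,206.40 − £249,000 = £145,206.40.
After interest of £72,521.00, pre-tax earnings = £72,685.40.
Degree of combined leverage = contribution ÷ (EBIT − I) = £394,206.40 ÷ £72,685.40 = 5.4235.
EPS therefore changes by 5.4235 × (-18.1%) = -98.2%.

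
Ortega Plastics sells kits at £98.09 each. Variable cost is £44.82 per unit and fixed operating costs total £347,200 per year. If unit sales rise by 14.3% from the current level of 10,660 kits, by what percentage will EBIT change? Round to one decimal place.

+36.8%

At 10,660 units, contribution = 10,660 × £53.27 = £567,858.20.
Operating income = contribution − fixed costs = £567,858.20 − £347,200 = £220,658.20.
Degree of operating leverage = £567,858.20 / £220,658.20 = 2.5735.
Operating income changes by 2.5735 × +14.3% = +36.8%.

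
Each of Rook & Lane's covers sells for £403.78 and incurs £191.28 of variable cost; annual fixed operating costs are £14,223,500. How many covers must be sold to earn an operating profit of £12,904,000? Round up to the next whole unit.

Each unit contributes £403.78 − £191.28 = £212.50.
Required volume = (fixed costs + target profit) ÷ CM = (£14,223,500 + £12,904,000) ÷ £212.50 = 127,658.82, so 127,659 covers.

127,659 covers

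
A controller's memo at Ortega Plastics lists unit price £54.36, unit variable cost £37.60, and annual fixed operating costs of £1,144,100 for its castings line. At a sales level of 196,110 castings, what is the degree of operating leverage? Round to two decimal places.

1.53

Total contribution margin = 196,110 × £16.76 = £3,286,803.60.
EBIT = £3,286,803.60 − £1,144,100 = £2,142,703.60.
Degree of operating leverage = £3,286,803.60 / £2,142,703.60 = 1.5340.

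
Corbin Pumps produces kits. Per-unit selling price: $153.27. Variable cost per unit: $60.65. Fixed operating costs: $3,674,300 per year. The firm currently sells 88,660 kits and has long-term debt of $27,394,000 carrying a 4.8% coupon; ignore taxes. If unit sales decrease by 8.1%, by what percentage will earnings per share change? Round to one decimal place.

At 88,660 units, contribution = 88,660 × $92.62 = $8,211,689.20.
Operating income = contribution − fixed costs = $8,211,689.20 − $3,674,300 = $4,537,389.20.
After interest of $1,314,912.00, pre-tax earnings = $3,222,477.20.
Degree of combined leverage = contribution ÷ (EBIT − I) = $8,211,689.20 ÷ $3,222,477.20 = 2.5483.
%ΔEPS = DCL × %ΔSales = 2.5483 × -8.1% = -20.6%.

-20.6%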